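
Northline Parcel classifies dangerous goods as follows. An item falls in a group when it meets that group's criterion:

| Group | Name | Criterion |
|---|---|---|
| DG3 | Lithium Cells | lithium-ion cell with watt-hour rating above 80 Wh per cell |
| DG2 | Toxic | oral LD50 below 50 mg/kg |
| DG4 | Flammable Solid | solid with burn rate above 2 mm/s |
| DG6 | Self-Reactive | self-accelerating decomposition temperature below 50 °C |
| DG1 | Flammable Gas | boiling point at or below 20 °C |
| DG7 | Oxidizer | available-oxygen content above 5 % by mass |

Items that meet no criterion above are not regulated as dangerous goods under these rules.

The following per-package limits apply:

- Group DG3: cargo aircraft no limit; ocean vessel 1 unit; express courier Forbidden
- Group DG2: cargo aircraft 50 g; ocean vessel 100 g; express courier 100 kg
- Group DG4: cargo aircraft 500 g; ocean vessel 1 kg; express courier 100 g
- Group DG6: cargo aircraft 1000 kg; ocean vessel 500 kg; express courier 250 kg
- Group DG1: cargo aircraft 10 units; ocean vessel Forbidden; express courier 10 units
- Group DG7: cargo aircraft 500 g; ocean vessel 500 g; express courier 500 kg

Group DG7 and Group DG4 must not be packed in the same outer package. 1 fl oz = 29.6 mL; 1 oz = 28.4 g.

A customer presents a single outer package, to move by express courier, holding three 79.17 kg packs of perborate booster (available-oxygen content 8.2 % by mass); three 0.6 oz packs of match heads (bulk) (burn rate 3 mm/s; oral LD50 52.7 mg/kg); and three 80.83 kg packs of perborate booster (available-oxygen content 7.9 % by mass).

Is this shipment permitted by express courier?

Available-oxygen content 8.2 % by mass meets the Group DG7 criterion (Oxidizer), so the perborate booster is Group DG7.
Burn rate 3 mm/s meets the Group DG4 criterion (Flammable Solid), so the match heads (bulk) are Group DG4.
Perborate booster: available-oxygen content 7.9 % by mass > 5 % by mass → Group DG7 (Oxidizer).
Group DG7 net quantity: (three 79.17 kg packs = 237.51 kg) + (three 80.83 kg packs = 242.49 kg) = 480 kg.
480 kg ≤ 500 kg (express courier limit, Group DG7) — within limit.
Group DG4 quantity: three 0.6 oz packs = 51.12 g.
That is within the Group DG4 express courier limit of 100 g.
Group DG7 and Group DG4 may not share an outer package.

No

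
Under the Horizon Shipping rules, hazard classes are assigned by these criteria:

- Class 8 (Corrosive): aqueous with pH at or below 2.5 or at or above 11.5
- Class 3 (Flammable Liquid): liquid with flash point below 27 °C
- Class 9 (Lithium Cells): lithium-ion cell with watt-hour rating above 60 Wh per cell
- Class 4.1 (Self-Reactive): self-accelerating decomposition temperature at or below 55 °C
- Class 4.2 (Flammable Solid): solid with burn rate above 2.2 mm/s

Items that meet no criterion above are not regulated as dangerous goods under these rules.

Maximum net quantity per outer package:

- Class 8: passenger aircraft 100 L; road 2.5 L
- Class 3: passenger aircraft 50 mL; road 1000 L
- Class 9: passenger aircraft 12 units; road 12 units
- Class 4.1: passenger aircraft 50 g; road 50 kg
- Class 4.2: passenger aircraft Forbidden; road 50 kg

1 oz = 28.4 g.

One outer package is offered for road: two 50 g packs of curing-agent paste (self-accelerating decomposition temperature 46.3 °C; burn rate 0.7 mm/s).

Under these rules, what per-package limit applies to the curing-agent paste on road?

50 kg

Self-accelerating decomposition temperature 46.3 °C meets the Class 4.1 criterion (Self-Reactive), so the curing-agent paste is Class 4.1.
The road limit for Class 4.1 is 50 kg.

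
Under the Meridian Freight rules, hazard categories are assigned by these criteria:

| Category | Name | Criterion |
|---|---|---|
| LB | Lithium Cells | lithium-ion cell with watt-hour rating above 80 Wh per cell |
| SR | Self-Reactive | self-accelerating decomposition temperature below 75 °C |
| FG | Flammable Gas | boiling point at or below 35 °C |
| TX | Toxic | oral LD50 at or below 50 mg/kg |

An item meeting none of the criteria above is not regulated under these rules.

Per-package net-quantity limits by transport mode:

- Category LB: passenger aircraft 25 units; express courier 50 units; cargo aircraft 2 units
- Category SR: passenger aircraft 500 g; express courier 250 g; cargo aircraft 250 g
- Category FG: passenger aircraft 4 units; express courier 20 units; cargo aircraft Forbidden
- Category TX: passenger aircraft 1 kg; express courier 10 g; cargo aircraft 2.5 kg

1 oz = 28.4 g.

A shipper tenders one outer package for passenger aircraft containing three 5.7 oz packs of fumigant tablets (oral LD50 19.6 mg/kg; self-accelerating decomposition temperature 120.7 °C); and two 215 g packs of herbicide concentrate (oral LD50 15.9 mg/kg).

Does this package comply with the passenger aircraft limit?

Yes

The fumigant tablets have oral LD50 19.6 mg/kg, which is ≤ 50 mg/kg, so they are Category TX (Toxic).
Herbicide concentrate: oral LD50 15.9 mg/kg ≤ 50 mg/kg → Category TX (Toxic).
Category TX net quantity: (three 5.7 oz packs = 485.64 g) + (two 215 g packs = 430 g) = 915.64 g.
915.64 g is within the passenger aircraft limit of 1 kg for Category TX.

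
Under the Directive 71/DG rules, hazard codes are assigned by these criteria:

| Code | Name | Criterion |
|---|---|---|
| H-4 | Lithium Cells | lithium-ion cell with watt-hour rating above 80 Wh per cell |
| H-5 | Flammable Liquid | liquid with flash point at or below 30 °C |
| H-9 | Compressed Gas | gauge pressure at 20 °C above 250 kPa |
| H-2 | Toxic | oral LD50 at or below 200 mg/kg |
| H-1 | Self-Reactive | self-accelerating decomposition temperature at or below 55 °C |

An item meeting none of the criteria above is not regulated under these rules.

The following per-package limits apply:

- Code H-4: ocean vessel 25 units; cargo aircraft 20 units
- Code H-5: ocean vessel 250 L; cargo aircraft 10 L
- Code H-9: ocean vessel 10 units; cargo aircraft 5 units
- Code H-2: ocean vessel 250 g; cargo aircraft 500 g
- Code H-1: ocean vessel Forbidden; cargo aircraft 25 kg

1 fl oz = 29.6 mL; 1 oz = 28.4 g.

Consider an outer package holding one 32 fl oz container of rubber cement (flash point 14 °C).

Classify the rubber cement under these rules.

Rubber cement: flash point 14 °C ≤ 30 °C → Code H-5 (Flammable Liquid).

Code H-5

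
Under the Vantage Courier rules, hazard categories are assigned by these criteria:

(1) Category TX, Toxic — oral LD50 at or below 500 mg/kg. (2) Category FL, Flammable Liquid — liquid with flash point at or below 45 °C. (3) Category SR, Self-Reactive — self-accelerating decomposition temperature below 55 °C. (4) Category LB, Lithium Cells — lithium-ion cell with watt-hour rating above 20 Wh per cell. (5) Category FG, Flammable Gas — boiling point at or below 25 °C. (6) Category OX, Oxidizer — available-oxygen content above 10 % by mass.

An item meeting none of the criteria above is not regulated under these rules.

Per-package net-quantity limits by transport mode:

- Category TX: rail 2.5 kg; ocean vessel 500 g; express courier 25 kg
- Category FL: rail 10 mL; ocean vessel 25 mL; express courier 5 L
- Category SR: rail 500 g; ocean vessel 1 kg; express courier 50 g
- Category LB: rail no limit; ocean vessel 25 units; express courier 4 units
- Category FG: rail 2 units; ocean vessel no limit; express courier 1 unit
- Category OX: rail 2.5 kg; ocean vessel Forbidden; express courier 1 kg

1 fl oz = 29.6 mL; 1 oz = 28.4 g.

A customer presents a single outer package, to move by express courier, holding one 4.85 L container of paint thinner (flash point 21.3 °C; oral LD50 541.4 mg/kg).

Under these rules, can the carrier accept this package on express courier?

Flash point 21.3 °C meets the Category FL criterion (Flammable Liquid), so the paint thinner is Category FL.
Category FL quantity: 4.85 L.
4.85 L ≤ 5 L (express courier limit, Category FL) — within limit.

Yes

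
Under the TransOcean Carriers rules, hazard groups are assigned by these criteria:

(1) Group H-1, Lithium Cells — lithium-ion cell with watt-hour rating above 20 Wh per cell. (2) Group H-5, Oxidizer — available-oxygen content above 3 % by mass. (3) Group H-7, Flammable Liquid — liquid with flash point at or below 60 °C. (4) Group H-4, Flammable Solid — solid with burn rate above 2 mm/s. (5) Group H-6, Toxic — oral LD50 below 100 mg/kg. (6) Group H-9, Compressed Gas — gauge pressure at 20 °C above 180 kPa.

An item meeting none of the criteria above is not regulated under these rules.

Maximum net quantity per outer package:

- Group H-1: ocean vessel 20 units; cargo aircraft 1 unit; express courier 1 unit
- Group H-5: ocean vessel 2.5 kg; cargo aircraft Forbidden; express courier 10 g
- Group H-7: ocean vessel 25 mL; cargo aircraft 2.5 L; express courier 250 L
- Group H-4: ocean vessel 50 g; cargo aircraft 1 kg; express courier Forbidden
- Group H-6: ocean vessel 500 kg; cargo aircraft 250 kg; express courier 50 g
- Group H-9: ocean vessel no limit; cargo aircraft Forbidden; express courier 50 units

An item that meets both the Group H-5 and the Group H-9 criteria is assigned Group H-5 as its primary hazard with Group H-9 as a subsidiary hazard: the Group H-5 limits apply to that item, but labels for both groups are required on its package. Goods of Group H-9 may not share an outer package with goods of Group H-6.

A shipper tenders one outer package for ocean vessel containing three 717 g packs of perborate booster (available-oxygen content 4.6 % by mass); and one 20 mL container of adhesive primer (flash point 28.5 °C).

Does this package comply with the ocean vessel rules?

The perborate booster has available-oxygen content 4.6 % by mass, which is > 3 % by mass, so it is Group H-5 (Oxidizer).
Flash point 28.5 °C meets the Group H-7 criterion (Flammable Liquid), so the adhesive primer is Group H-7.
Group H-7 quantity: 20 mL.
20 mL ≤ 25 mL (ocean vessel limit, Group H-7) — within limit.
Group H-5 quantity: three 717 g packs = 2.151 kg.
That is within the Group H-5 ocean vessel limit of 2.5 kg.
The segregation rule (Group H-9 with Group H-6) does not apply to Group H-7 with Group H-5.
Every hazard group is within its ocean vessel limit and no segregation rule is violated.

Yes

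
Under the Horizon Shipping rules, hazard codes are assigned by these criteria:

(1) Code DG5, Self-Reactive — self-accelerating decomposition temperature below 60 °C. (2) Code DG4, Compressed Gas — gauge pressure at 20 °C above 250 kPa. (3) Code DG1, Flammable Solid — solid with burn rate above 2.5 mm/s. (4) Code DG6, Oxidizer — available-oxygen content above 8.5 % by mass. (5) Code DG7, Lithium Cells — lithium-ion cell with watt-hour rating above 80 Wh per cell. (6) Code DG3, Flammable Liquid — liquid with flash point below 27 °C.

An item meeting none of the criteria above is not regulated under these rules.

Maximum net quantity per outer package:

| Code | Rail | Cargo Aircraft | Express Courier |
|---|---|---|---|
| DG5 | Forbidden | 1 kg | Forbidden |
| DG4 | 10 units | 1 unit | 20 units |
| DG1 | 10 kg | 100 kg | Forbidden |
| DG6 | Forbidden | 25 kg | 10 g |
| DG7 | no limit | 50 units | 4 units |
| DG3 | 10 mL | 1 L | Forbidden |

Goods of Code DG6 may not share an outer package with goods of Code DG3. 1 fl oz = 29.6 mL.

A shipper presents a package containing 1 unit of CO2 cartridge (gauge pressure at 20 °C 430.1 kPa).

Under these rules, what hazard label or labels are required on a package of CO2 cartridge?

With gauge pressure at 20 °C 430.1 kPa (> 250 kPa), the CO2 cartridge falls in Code DG4.
Only the Code DG4 label is required.

Code DG4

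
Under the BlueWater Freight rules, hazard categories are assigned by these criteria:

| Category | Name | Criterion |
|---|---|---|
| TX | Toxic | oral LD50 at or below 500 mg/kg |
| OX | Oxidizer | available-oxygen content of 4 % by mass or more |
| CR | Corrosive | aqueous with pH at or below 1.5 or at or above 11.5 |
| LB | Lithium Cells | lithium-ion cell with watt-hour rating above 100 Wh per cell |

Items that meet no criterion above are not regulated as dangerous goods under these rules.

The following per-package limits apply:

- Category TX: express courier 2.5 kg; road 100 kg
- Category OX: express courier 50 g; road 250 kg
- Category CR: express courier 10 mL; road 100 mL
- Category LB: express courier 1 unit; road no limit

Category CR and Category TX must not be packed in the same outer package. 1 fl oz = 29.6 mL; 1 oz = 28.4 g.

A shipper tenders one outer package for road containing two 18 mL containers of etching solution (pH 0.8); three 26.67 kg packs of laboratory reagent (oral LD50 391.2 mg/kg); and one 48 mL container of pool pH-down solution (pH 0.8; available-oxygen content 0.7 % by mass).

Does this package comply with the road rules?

No

The etching solution has pH 0.8, which is ≤ 1.5, so it is Category CR (Corrosive).
Oral LD50 391.2 mg/kg meets the Category TX criterion (Toxic), so the laboratory reagent is Category TX.
Pool pH-down solution: pH 0.8 ≤ 1.5 → Category CR (Corrosive).
Category CR net quantity: (two 18 mL containers = 36 mL) + 48 mL = 84 mL.
84 mL is within the road limit of 100 mL for Category CR.
Category TX quantity: three 26.67 kg packs = 80.01 kg.
That is within the Category TX road limit of 100 kg.
Category CR and Category TX may not share an outer package.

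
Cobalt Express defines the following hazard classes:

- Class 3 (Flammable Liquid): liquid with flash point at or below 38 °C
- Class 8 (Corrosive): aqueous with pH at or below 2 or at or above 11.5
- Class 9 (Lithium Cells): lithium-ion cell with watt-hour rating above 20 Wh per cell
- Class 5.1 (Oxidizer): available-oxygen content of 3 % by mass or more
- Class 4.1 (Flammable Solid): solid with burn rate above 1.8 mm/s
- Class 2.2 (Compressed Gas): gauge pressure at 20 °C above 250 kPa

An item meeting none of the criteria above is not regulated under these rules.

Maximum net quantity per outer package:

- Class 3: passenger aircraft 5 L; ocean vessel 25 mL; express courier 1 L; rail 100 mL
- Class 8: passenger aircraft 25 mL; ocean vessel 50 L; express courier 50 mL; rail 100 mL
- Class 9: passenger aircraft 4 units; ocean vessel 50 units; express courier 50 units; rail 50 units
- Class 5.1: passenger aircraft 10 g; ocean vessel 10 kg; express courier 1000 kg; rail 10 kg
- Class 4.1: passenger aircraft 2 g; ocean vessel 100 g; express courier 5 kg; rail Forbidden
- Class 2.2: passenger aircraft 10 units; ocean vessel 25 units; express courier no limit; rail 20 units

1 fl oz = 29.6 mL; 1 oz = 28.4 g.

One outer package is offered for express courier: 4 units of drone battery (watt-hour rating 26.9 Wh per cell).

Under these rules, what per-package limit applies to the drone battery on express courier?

50 units

With watt-hour rating 26.9 Wh per cell (> 20 Wh per cell), the drone battery falls in Class 9.
The express courier limit for Class 9 is 50 units.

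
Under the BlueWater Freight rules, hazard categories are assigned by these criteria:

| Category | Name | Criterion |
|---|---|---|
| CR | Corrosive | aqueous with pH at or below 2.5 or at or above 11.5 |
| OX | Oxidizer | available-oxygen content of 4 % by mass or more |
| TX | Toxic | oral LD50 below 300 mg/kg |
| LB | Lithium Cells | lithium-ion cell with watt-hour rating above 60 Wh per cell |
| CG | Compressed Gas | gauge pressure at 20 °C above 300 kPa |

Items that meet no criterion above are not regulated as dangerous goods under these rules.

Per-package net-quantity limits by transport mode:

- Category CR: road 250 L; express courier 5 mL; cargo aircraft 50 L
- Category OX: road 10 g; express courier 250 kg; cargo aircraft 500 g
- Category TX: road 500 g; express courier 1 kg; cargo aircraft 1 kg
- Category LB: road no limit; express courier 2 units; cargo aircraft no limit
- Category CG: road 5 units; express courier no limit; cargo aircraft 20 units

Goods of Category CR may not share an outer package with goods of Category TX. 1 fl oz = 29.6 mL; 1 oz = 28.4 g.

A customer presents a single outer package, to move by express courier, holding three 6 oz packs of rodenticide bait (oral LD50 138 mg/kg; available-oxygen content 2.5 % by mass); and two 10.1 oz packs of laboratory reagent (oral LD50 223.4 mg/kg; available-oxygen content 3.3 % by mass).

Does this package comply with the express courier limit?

Rodenticide bait: oral LD50 138 mg/kg < 300 mg/kg → Category TX (Toxic).
The laboratory reagent has oral LD50 223.4 mg/kg, which is < 300 mg/kg, so it is Category TX (Toxic).
Total Category TX: (three 6 oz packs = 511.2 g) + (two 10.1 oz packs = 573.68 g) = 1084.88 g.
1084.88 g > 1 kg (express courier limit, Category TX) — over the limit.

No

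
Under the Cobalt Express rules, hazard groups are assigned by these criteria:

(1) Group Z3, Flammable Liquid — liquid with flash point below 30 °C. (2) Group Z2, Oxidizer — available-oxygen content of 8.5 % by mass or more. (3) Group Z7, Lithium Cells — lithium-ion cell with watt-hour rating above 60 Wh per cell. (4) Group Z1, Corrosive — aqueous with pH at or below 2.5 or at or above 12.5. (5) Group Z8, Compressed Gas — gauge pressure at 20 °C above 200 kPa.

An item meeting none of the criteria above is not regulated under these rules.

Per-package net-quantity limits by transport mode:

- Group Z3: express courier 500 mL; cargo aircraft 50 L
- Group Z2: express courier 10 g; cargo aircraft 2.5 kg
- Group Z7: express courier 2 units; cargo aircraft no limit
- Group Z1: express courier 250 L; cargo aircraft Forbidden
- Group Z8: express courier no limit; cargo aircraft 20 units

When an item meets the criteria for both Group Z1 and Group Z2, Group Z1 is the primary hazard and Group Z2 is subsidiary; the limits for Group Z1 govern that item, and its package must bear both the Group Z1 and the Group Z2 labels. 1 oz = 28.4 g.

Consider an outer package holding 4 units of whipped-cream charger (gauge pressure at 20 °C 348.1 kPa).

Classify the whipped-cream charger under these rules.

The whipped-cream charger has gauge pressure at 20 °C 348.1 kPa, which is > 200 kPa, so it is Group Z8 (Compressed Gas).

Group Z8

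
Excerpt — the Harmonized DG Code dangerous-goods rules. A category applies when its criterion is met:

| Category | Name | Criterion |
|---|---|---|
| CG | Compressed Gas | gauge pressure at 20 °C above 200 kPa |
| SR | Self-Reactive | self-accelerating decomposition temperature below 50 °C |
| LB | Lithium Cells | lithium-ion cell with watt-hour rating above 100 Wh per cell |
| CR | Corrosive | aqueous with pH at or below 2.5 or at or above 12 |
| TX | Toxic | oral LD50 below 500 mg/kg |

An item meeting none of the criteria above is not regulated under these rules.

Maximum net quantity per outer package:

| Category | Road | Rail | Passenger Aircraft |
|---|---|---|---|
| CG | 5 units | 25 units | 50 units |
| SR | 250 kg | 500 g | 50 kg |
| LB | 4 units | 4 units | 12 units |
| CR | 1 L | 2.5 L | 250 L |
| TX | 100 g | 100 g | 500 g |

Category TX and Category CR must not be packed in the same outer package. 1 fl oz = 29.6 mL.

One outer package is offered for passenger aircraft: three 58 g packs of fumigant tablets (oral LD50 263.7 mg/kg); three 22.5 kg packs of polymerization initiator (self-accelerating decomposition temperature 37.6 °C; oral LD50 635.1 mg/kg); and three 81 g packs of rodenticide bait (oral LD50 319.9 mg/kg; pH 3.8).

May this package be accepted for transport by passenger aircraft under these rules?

With oral LD50 263.7 mg/kg (< 500 mg/kg), the fumigant tablets fall in Category TX.
The polymerization initiator has self-accelerating decomposition temperature 37.6 °C, which is < 50 °C, so it is Category SR (Self-Reactive).
Rodenticide bait: oral LD50 319.9 mg/kg < 500 mg/kg → Category TX (Toxic).
Category TX net quantity: (three 58 g packs = 174 g) + (three 81 g packs = 243 g) = 417 g.
417 g ≤ 500 g (passenger aircraft limit, Category TX) — within limit.
Category SR quantity: three 22.5 kg packs = 67.5 kg.
67.5 kg > 50 kg (passenger aircraft limit, Category SR) — over the limit.
The segregation rule (Category TX with Category CR) does not apply to Category TX with Category SR.

No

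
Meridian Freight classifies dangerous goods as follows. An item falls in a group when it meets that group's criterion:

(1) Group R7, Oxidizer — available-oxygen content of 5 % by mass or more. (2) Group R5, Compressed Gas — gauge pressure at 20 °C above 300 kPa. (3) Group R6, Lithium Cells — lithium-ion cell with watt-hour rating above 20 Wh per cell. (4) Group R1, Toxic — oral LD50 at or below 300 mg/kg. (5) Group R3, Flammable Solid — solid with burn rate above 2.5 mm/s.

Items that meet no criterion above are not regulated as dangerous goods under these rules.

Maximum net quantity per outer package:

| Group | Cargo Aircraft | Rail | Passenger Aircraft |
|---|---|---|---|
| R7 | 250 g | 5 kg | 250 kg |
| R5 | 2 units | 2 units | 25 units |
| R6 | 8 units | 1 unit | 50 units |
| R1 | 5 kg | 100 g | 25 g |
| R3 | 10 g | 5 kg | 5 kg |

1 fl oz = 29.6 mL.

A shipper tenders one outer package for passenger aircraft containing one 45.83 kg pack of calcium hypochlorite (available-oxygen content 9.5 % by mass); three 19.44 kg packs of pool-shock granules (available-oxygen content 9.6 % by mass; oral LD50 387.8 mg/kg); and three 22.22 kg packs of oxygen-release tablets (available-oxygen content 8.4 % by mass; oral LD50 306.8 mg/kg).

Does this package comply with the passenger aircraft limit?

The calcium hypochlorite has available-oxygen content 9.5 % by mass, which is ≥ 5 % by mass, so it is Group R7 (Oxidizer).
With available-oxygen content 9.6 % by mass (≥ 5 % by mass), the pool-shock granules fall in Group R7.
The oxygen-release tablets have available-oxygen content 8.4 % by mass, which is ≥ 5 % by mass, so they are Group R7 (Oxidizer).
Group R7 net quantity: 45.83 kg + (three 19.44 kg packs = 58.32 kg) + (three 22.22 kg packs = 66.66 kg) = 170.81 kg.
170.81 kg is within the passenger aircraft limit of 250 kg for Group R7.

Yes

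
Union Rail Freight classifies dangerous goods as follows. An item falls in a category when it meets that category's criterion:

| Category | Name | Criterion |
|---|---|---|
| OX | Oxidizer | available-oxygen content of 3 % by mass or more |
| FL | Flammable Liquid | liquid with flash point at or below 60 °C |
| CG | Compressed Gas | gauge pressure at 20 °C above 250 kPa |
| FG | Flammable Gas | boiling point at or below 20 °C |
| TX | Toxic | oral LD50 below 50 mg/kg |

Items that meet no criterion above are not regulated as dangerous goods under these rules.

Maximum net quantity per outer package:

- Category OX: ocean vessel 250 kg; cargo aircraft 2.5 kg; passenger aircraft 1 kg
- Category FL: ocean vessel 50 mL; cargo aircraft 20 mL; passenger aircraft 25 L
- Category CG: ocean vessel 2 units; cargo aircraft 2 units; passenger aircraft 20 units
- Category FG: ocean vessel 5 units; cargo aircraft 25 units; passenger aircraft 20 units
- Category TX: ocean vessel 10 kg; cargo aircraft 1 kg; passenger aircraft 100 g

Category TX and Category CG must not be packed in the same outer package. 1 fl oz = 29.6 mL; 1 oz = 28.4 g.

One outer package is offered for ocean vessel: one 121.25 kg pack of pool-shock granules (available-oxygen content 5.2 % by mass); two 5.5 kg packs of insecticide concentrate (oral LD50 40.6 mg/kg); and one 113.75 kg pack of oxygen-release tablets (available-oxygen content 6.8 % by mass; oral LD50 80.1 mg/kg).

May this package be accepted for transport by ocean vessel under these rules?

With available-oxygen content 5.2 % by mass (≥ 3 % by mass), the pool-shock granules fall in Category OX.
Oral LD50 40.6 mg/kg meets the Category TX criterion (Toxic), so the insecticide concentrate is Category TX.
With available-oxygen content 6.8 % by mass (≥ 3 % by mass), the oxygen-release tablets fall in Category OX.
Category OX net quantity: 121.25 kg + 113.75 kg = 235 kg.
235 kg is within the ocean vessel limit of 250 kg for Category OX.
Category TX quantity: two 5.5 kg packs = 11 kg.
11 kg exceeds the ocean vessel limit of 10 kg for Category TX.
The segregation rule (Category TX with Category CG) does not apply to Category OX with Category TX.

No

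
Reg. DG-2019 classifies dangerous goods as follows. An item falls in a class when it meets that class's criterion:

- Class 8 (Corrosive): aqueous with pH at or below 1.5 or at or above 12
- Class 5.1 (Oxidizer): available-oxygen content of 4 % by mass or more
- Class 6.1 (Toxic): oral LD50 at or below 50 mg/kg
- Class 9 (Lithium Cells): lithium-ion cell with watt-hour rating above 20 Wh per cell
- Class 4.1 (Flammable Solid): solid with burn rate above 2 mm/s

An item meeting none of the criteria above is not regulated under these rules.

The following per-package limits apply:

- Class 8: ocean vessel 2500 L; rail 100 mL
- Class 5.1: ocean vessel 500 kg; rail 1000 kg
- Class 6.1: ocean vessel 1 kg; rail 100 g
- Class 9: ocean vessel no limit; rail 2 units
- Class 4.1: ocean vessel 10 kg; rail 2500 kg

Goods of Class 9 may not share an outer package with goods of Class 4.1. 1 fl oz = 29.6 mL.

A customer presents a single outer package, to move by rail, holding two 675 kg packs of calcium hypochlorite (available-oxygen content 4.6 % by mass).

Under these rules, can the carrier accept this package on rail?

Calcium hypochlorite: available-oxygen content 4.6 % by mass ≥ 4 % by mass → Class 5.1 (Oxidizer).
Class 5.1 quantity: two 675 kg packs = 1350 kg.
1350 kg exceeds the rail limit of 1000 kg for Class 5.1.

No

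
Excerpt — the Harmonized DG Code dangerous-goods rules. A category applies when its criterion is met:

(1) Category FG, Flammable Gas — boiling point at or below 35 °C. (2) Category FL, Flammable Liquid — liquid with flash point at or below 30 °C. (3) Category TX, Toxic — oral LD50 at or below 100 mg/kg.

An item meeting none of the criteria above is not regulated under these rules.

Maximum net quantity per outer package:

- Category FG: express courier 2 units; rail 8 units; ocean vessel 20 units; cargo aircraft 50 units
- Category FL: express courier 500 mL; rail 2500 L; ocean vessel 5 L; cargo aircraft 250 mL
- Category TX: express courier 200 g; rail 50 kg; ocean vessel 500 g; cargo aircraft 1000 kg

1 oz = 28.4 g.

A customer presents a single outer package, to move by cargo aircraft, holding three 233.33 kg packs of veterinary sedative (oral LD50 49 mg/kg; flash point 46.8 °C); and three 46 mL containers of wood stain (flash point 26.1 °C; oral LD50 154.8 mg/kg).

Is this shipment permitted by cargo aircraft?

Yes

With oral LD50 49 mg/kg (≤ 100 mg/kg), the veterinary sedative falls in Category TX.
Wood stain: flash point 26.1 °C ≤ 30 °C → Category FL (Flammable Liquid).
Category TX quantity: three 233.33 kg packs = 699.99 kg.
699.99 kg ≤ 1000 kg (cargo aircraft limit, Category TX) — within limit.
Category FL quantity: three 46 mL containers = 138 mL.
That is within the Category FL cargo aircraft limit of 250 mL.
Every hazard category is within its cargo aircraft limit and no segregation rule is violated.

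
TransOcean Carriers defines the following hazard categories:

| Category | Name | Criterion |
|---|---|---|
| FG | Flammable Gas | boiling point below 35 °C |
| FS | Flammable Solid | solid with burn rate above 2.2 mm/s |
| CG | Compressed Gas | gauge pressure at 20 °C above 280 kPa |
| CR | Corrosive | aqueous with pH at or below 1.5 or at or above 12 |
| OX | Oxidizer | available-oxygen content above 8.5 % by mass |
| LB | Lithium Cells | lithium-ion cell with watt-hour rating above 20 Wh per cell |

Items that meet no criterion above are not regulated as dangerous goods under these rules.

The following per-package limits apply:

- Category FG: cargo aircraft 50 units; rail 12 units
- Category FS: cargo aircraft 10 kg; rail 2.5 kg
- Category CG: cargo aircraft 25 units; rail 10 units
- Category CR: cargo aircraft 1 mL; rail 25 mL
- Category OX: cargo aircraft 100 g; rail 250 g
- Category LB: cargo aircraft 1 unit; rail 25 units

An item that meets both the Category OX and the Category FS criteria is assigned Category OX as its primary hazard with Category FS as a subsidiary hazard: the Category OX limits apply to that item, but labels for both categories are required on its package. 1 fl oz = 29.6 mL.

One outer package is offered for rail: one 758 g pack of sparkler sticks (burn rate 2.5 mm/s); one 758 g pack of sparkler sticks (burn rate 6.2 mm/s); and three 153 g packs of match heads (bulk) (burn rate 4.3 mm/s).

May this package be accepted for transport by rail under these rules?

Yes

With burn rate 2.5 mm/s (> 2.2 mm/s), the sparkler sticks fall in Category FS.
Burn rate 6.2 mm/s meets the Category FS criterion (Flammable Solid), so the sparkler sticks are Category FS.
Match heads (bulk): burn rate 4.3 mm/s > 2.2 mm/s → Category FS (Flammable Solid).
Category FS net quantity: 758 g + 758 g + (three 153 g packs = 459 g) = 1.975 kg.
That is within the Category FS rail limit of 2.5 kg.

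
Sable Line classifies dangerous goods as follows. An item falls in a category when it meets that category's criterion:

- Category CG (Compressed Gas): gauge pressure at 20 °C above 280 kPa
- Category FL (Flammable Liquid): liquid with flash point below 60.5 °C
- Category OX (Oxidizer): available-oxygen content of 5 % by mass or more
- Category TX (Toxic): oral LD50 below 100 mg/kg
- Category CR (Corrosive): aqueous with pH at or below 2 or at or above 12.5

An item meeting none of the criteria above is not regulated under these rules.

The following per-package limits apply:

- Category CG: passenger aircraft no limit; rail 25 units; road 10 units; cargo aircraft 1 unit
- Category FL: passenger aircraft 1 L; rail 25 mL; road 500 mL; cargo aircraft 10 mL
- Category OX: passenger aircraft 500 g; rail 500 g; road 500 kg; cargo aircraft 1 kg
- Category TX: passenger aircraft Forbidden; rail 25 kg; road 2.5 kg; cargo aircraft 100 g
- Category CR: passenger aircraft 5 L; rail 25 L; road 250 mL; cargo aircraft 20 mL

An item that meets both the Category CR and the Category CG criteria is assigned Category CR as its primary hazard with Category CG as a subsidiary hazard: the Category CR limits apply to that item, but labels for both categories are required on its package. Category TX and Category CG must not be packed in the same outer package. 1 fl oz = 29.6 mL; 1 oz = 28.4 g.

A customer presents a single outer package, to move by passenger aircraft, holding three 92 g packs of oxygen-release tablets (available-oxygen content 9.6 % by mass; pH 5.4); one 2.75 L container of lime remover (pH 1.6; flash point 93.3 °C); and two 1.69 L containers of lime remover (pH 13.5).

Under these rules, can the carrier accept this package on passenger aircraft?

No

The oxygen-release tablets have available-oxygen content 9.6 % by mass, which is ≥ 5 % by mass, so they are Category OX (Oxidizer).
pH 1.6 meets the Category CR criterion (Corrosive), so the lime remover is Category CR.
The lime remover has pH 13.5, which is ≥ 12.5, so it is Category CR (Corrosive).
Total Category CR: 2.75 L + (two 1.69 L containers = 3.38 L) = 6.13 L.
That exceeds the Category CR passenger aircraft limit of 5 L.
Category OX quantity: three 92 g packs = 276 g.
276 g is within the passenger aircraft limit of 500 g for Category OX.
The segregation rule (Category TX with Category CG) does not apply to Category CR with Category OX.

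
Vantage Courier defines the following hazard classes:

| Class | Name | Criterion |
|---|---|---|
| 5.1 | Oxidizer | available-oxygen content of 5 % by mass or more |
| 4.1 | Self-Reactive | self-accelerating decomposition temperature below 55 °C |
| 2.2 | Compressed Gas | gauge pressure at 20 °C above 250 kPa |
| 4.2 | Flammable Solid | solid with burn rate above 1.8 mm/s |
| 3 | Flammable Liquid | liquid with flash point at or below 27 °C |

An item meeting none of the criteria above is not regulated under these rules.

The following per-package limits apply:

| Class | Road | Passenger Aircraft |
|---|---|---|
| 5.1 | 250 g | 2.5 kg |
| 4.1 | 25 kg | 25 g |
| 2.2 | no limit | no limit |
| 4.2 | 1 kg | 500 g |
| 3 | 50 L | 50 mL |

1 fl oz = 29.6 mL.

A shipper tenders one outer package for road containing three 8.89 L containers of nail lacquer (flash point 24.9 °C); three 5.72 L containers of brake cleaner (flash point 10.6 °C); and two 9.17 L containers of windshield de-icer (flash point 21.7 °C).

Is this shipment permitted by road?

Flash point 24.9 °C meets the Class 3 criterion (Flammable Liquid), so the nail lacquer is Class 3.
Flash point 10.6 °C meets the Class 3 criterion (Flammable Liquid), so the brake cleaner is Class 3.
With flash point 21.7 °C (≤ 27 °C), the windshield de-icer falls in Class 3.
Class 3 net quantity: (three 8.89 L containers = 26.67 L) + (three 5.72 L containers = 17.16 L) + (two 9.17 L containers = 18.34 L) = 62.17 L.
That exceeds the Class 3 road limit of 50 L.

No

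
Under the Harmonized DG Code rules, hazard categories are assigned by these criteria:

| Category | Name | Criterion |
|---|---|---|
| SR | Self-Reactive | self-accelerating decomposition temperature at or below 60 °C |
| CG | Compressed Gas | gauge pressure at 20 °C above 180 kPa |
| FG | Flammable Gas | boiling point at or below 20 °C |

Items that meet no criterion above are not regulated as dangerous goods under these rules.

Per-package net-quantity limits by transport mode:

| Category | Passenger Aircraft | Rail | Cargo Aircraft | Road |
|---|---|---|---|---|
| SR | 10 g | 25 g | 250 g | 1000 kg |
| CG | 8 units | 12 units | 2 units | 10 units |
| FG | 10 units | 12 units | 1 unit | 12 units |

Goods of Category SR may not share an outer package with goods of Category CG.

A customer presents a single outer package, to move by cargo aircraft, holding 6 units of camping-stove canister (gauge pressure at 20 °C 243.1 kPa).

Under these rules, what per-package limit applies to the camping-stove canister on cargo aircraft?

The camping-stove canister has gauge pressure at 20 °C 243.1 kPa, which is > 180 kPa, so it is Category CG (Compressed Gas).
The cargo aircraft limit for Category CG is 2 units.

2 units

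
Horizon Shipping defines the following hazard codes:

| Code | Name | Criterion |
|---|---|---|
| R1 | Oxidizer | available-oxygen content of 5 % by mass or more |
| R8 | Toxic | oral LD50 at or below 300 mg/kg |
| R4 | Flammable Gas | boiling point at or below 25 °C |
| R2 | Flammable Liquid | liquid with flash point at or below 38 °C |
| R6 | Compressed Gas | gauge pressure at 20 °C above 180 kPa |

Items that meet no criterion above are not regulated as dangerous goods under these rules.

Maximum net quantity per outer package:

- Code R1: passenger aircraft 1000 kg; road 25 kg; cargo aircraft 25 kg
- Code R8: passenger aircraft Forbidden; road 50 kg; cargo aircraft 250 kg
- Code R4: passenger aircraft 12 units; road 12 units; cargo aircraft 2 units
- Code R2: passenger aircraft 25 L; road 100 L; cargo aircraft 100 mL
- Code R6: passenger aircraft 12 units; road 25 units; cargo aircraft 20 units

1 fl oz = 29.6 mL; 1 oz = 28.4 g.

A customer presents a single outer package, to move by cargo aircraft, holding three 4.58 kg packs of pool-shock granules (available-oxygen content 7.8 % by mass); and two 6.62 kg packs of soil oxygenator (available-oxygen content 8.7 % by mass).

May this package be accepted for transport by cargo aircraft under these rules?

No

The pool-shock granules have available-oxygen content 7.8 % by mass, which is ≥ 5 % by mass, so they are Code R1 (Oxidizer).
With available-oxygen content 8.7 % by mass (≥ 5 % by mass), the soil oxygenator falls in Code R1.
Code R1 net quantity: (three 4.58 kg packs = 13.74 kg) + (two 6.62 kg packs = 13.24 kg) = 26.98 kg.
26.98 kg exceeds the cargo aircraft limit of 25 kg for Code R1.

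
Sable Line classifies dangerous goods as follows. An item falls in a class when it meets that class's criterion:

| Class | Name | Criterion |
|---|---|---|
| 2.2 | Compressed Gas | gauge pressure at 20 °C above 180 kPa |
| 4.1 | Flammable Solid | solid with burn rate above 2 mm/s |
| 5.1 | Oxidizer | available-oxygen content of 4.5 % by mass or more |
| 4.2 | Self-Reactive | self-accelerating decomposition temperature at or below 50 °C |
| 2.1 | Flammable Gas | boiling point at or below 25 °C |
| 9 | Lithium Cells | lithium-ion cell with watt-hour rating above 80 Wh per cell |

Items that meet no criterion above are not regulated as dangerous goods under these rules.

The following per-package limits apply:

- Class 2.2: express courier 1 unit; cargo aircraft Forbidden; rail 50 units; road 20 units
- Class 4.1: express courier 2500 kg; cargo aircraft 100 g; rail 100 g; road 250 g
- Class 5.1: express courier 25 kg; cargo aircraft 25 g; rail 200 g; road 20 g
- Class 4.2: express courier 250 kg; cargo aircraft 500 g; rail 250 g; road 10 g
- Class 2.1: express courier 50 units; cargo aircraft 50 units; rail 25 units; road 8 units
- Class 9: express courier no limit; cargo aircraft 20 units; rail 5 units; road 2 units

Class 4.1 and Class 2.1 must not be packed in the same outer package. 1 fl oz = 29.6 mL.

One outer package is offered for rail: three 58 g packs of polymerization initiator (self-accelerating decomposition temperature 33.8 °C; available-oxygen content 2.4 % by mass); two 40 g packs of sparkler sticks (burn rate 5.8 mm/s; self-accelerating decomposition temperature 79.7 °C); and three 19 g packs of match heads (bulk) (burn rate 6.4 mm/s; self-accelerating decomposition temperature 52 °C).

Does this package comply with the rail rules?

No

Self-accelerating decomposition temperature 33.8 °C meets the Class 4.2 criterion (Self-Reactive), so the polymerization initiator is Class 4.2.
Burn rate 5.8 mm/s meets the Class 4.1 criterion (Flammable Solid), so the sparkler sticks are Class 4.1.
The match heads (bulk) have burn rate 6.4 mm/s, which is > 2 mm/s, so they are Class 4.1 (Flammable Solid).
Total Class 4.1: (two 40 g packs = 80 g) + (three 19 g packs = 57 g) = 137 g.
137 g exceeds the rail limit of 100 g for Class 4.1.
Class 4.2 quantity: three 58 g packs = 174 g.
174 g is within the rail limit of 250 g for Class 4.2.
The segregation rule (Class 4.1 with Class 2.1) does not apply to Class 4.1 with Class 4.2.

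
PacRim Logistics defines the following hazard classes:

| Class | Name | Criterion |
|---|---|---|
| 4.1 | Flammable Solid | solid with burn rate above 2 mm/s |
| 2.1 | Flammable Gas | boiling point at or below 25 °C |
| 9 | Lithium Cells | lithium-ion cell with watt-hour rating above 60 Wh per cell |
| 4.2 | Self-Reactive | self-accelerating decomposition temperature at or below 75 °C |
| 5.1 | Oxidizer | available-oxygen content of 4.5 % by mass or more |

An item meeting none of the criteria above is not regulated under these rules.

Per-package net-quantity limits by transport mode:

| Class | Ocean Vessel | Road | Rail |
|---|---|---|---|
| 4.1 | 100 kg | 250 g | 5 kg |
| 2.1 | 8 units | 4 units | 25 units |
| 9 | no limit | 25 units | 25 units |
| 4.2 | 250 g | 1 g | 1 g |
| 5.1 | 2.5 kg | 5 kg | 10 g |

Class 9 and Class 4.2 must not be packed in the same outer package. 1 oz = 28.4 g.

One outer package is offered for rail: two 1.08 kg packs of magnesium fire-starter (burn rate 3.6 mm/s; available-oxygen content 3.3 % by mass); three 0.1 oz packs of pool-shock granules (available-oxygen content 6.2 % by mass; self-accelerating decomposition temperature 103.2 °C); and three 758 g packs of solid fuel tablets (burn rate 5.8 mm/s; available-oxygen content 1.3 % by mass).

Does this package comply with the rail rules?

The magnesium fire-starter has burn rate 3.6 mm/s, which is > 2 mm/s, so it is Class 4.1 (Flammable Solid).
The pool-shock granules have available-oxygen content 6.2 % by mass, which is ≥ 4.5 % by mass, so they are Class 5.1 (Oxidizer).
Solid fuel tablets: burn rate 5.8 mm/s > 2 mm/s → Class 4.1 (Flammable Solid).
Class 5.1 quantity: three 0.1 oz packs = 8.52 g.
That is within the Class 5.1 rail limit of 10 g.
Total Class 4.1: (two 1.08 kg packs = 2.16 kg) + (three 758 g packs = 2.274 kg) = 4.434 kg.
4.434 kg ≤ 5 kg (rail limit, Class 4.1) — within limit.
The segregation rule (Class 9 with Class 4.2) does not apply to Class 5.1 with Class 4.1.
Every hazard class is within its rail limit and no segregation rule is violated.

Yes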